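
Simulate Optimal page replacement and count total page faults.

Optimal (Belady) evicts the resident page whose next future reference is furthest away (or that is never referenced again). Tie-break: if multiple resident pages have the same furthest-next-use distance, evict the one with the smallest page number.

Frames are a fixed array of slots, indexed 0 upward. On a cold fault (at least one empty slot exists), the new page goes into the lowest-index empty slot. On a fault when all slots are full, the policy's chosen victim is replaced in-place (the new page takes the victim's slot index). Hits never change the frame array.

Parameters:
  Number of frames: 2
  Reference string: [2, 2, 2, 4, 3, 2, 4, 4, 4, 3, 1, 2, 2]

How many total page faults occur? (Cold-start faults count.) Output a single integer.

Answer: 6

Derivation:
Step 0: ref 2 → FAULT, frames=[2,-]
Step 1: ref 2 → HIT, frames=[2,-]
Step 2: ref 2 → HIT, frames=[2,-]
Step 3: ref 4 → FAULT, frames=[2,4]
Step 4: ref 3 → FAULT (evict 4), frames=[2,3]
Step 5: ref 2 → HIT, frames=[2,3]
Step 6: ref 4 → FAULT (evict 2), frames=[4,3]
Step 7: ref 4 → HIT, frames=[4,3]
Step 8: ref 4 → HIT, frames=[4,3]
Step 9: ref 3 → HIT, frames=[4,3]
Step 10: ref 1 → FAULT (evict 3), frames=[4,1]
Step 11: ref 2 → FAULT (evict 1), frames=[4,2]
Step 12: ref 2 → HIT, frames=[4,2]
Total faults: 6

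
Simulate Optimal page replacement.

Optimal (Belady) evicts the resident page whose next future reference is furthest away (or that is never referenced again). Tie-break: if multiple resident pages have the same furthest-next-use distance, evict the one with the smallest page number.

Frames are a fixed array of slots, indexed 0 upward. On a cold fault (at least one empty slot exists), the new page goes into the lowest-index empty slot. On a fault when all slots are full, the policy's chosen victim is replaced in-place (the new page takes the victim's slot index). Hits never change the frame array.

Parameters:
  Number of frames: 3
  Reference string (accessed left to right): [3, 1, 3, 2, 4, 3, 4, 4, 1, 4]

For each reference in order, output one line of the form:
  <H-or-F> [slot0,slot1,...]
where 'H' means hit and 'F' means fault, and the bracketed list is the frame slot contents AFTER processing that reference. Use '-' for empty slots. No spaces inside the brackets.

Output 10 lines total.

F [3,-,-]
F [3,1,-]
H [3,1,-]
F [3,1,2]
F [3,1,4]
H [3,1,4]
H [3,1,4]
H [3,1,4]
H [3,1,4]
H [3,1,4]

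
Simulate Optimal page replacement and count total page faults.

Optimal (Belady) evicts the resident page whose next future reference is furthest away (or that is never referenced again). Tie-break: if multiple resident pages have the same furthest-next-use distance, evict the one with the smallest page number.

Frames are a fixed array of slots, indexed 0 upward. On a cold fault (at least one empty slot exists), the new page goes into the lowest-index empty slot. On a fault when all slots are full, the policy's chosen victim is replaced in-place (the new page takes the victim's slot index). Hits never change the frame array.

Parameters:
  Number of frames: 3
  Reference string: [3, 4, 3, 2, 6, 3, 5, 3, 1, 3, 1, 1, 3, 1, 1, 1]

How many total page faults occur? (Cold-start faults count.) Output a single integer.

Step 0: ref 3 → FAULT, frames=[3,-,-]
Step 1: ref 4 → FAULT, frames=[3,4,-]
Step 2: ref 3 → HIT, frames=[3,4,-]
Step 3: ref 2 → FAULT, frames=[3,4,2]
Step 4: ref 6 → FAULT (evict 2), frames=[3,4,6]
Step 5: ref 3 → HIT, frames=[3,4,6]
Step 6: ref 5 → FAULT (evict 4), frames=[3,5,6]
Step 7: ref 3 → HIT, frames=[3,5,6]
Step 8: ref 1 → FAULT (evict 5), frames=[3,1,6]
Step 9: ref 3 → HIT, frames=[3,1,6]
Step 10: ref 1 → HIT, frames=[3,1,6]
Step 11: ref 1 → HIT, frames=[3,1,6]
Step 12: ref 3 → HIT, frames=[3,1,6]
Step 13: ref 1 → HIT, frames=[3,1,6]
Step 14: ref 1 → HIT, frames=[3,1,6]
Step 15: ref 1 → HIT, frames=[3,1,6]
Total faults: 6

Answer: 6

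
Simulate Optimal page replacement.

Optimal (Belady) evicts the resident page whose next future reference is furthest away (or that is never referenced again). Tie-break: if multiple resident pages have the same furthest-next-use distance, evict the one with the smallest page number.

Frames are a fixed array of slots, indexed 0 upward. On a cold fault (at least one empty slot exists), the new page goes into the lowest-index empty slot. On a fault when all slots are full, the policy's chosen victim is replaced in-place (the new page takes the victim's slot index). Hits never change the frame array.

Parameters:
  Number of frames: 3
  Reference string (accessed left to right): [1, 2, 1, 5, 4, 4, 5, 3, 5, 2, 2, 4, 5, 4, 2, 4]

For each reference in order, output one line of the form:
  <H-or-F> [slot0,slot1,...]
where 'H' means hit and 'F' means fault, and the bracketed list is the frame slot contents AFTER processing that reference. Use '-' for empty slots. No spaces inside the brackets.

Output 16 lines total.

F [1,-,-]
F [1,2,-]
H [1,2,-]
F [1,2,5]
F [4,2,5]
H [4,2,5]
H [4,2,5]
F [3,2,5]
H [3,2,5]
H [3,2,5]
H [3,2,5]
F [4,2,5]
H [4,2,5]
H [4,2,5]
H [4,2,5]
H [4,2,5]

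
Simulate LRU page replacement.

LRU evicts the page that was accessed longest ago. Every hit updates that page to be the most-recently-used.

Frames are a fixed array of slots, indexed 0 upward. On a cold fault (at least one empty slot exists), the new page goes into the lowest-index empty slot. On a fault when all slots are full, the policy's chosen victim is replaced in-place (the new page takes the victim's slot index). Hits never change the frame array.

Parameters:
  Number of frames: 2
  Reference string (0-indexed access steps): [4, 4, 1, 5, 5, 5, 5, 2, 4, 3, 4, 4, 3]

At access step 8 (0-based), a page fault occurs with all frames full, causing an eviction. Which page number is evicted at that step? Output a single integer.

Answer: 5

Derivation:
Step 0: ref 4 -> FAULT, frames=[4,-]
Step 1: ref 4 -> HIT, frames=[4,-]
Step 2: ref 1 -> FAULT, frames=[4,1]
Step 3: ref 5 -> FAULT, evict 4, frames=[5,1]
Step 4: ref 5 -> HIT, frames=[5,1]
Step 5: ref 5 -> HIT, frames=[5,1]
Step 6: ref 5 -> HIT, frames=[5,1]
Step 7: ref 2 -> FAULT, evict 1, frames=[5,2]
Step 8: ref 4 -> FAULT, evict 5, frames=[4,2]
At step 8: evicted page 5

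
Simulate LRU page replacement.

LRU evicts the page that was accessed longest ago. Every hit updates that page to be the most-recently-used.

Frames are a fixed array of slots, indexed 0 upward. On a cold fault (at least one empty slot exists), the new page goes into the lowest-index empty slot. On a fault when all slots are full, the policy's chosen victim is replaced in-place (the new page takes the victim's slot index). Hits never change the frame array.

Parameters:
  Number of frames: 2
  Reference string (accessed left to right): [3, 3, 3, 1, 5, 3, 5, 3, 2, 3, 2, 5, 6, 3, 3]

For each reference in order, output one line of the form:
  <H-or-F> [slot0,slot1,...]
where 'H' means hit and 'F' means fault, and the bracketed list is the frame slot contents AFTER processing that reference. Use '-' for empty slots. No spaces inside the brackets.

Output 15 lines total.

F [3,-]
H [3,-]
H [3,-]
F [3,1]
F [5,1]
F [5,3]
H [5,3]
H [5,3]
F [2,3]
H [2,3]
H [2,3]
F [2,5]
F [6,5]
F [6,3]
H [6,3]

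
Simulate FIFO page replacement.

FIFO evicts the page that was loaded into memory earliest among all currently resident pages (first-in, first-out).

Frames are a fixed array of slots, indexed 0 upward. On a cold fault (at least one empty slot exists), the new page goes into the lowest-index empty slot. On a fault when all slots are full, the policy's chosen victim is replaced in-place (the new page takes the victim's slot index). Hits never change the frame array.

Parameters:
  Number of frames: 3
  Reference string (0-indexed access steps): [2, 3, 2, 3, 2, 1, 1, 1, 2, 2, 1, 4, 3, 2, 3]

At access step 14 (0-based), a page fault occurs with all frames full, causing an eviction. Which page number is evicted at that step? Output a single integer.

Step 0: ref 2 -> FAULT, frames=[2,-,-]
Step 1: ref 3 -> FAULT, frames=[2,3,-]
Step 2: ref 2 -> HIT, frames=[2,3,-]
Step 3: ref 3 -> HIT, frames=[2,3,-]
Step 4: ref 2 -> HIT, frames=[2,3,-]
Step 5: ref 1 -> FAULT, frames=[2,3,1]
Step 6: ref 1 -> HIT, frames=[2,3,1]
Step 7: ref 1 -> HIT, frames=[2,3,1]
Step 8: ref 2 -> HIT, frames=[2,3,1]
Step 9: ref 2 -> HIT, frames=[2,3,1]
Step 10: ref 1 -> HIT, frames=[2,3,1]
Step 11: ref 4 -> FAULT, evict 2, frames=[4,3,1]
Step 12: ref 3 -> HIT, frames=[4,3,1]
Step 13: ref 2 -> FAULT, evict 3, frames=[4,2,1]
Step 14: ref 3 -> FAULT, evict 1, frames=[4,2,3]
At step 14: evicted page 1

Answer: 1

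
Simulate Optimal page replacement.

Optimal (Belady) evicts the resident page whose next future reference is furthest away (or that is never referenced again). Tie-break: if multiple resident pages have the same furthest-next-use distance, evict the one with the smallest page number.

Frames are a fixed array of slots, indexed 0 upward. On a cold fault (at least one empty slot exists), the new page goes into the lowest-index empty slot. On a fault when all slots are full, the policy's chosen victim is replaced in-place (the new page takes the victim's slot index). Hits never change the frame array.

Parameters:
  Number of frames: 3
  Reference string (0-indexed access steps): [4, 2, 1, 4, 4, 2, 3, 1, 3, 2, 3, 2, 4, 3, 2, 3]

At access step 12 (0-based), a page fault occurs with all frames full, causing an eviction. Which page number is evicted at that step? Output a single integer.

Answer: 1

Derivation:
Step 0: ref 4 -> FAULT, frames=[4,-,-]
Step 1: ref 2 -> FAULT, frames=[4,2,-]
Step 2: ref 1 -> FAULT, frames=[4,2,1]
Step 3: ref 4 -> HIT, frames=[4,2,1]
Step 4: ref 4 -> HIT, frames=[4,2,1]
Step 5: ref 2 -> HIT, frames=[4,2,1]
Step 6: ref 3 -> FAULT, evict 4, frames=[3,2,1]
Step 7: ref 1 -> HIT, frames=[3,2,1]
Step 8: ref 3 -> HIT, frames=[3,2,1]
Step 9: ref 2 -> HIT, frames=[3,2,1]
Step 10: ref 3 -> HIT, frames=[3,2,1]
Step 11: ref 2 -> HIT, frames=[3,2,1]
Step 12: ref 4 -> FAULT, evict 1, frames=[3,2,4]
At step 12: evicted page 1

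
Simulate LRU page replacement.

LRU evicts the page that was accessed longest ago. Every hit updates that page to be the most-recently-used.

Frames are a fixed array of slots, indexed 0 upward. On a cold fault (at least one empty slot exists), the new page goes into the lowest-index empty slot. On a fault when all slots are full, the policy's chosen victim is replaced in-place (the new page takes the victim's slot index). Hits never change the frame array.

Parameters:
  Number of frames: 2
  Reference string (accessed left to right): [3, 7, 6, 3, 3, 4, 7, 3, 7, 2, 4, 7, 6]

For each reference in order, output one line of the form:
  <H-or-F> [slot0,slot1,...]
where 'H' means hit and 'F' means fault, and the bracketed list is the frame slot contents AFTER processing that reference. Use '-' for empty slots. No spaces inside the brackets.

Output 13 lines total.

F [3,-]
F [3,7]
F [6,7]
F [6,3]
H [6,3]
F [4,3]
F [4,7]
F [3,7]
H [3,7]
F [2,7]
F [2,4]
F [7,4]
F [7,6]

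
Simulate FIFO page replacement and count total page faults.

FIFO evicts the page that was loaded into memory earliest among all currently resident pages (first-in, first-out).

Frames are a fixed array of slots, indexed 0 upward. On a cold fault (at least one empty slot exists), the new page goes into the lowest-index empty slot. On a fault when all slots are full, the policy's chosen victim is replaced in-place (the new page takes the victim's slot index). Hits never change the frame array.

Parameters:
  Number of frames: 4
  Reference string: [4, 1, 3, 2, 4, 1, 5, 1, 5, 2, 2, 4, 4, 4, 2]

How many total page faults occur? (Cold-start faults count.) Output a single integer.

Step 0: ref 4 → FAULT, frames=[4,-,-,-]
Step 1: ref 1 → FAULT, frames=[4,1,-,-]
Step 2: ref 3 → FAULT, frames=[4,1,3,-]
Step 3: ref 2 → FAULT, frames=[4,1,3,2]
Step 4: ref 4 → HIT, frames=[4,1,3,2]
Step 5: ref 1 → HIT, frames=[4,1,3,2]
Step 6: ref 5 → FAULT (evict 4), frames=[5,1,3,2]
Step 7: ref 1 → HIT, frames=[5,1,3,2]
Step 8: ref 5 → HIT, frames=[5,1,3,2]
Step 9: ref 2 → HIT, frames=[5,1,3,2]
Step 10: ref 2 → HIT, frames=[5,1,3,2]
Step 11: ref 4 → FAULT (evict 1), frames=[5,4,3,2]
Step 12: ref 4 → HIT, frames=[5,4,3,2]
Step 13: ref 4 → HIT, frames=[5,4,3,2]
Step 14: ref 2 → HIT, frames=[5,4,3,2]
Total faults: 6

Answer: 6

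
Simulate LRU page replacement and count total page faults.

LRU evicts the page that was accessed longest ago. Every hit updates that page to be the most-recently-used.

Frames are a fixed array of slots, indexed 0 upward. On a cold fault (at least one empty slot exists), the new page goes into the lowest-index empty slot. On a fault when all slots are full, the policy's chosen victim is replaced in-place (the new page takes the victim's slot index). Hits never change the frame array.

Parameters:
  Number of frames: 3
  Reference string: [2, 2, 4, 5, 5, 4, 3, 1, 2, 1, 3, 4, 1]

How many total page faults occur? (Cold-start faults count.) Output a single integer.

Answer: 7

Derivation:
Step 0: ref 2 → FAULT, frames=[2,-,-]
Step 1: ref 2 → HIT, frames=[2,-,-]
Step 2: ref 4 → FAULT, frames=[2,4,-]
Step 3: ref 5 → FAULT, frames=[2,4,5]
Step 4: ref 5 → HIT, frames=[2,4,5]
Step 5: ref 4 → HIT, frames=[2,4,5]
Step 6: ref 3 → FAULT (evict 2), frames=[3,4,5]
Step 7: ref 1 → FAULT (evict 5), frames=[3,4,1]
Step 8: ref 2 → FAULT (evict 4), frames=[3,2,1]
Step 9: ref 1 → HIT, frames=[3,2,1]
Step 10: ref 3 → HIT, frames=[3,2,1]
Step 11: ref 4 → FAULT (evict 2), frames=[3,4,1]
Step 12: ref 1 → HIT, frames=[3,4,1]
Total faults: 7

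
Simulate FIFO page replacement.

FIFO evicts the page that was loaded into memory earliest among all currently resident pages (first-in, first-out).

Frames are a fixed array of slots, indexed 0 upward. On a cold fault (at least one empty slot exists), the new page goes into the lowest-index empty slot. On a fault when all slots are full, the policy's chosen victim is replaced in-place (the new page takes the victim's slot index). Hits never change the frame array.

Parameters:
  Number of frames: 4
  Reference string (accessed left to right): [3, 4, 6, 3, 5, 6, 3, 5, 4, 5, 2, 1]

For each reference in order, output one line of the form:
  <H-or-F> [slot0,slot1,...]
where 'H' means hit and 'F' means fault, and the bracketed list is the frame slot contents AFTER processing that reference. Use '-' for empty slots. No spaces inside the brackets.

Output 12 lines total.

F [3,-,-,-]
F [3,4,-,-]
F [3,4,6,-]
H [3,4,6,-]
F [3,4,6,5]
H [3,4,6,5]
H [3,4,6,5]
H [3,4,6,5]
H [3,4,6,5]
H [3,4,6,5]
F [2,4,6,5]
F [2,1,6,5]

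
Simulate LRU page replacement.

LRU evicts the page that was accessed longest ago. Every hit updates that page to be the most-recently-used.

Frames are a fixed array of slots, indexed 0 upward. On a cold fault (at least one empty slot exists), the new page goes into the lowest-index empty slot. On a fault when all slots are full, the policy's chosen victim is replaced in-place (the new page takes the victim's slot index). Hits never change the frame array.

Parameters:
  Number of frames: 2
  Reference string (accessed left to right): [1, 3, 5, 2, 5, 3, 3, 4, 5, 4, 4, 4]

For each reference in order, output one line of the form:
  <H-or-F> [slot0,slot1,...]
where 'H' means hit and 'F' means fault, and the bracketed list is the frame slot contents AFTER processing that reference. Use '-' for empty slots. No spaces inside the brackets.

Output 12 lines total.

F [1,-]
F [1,3]
F [5,3]
F [5,2]
H [5,2]
F [5,3]
H [5,3]
F [4,3]
F [4,5]
H [4,5]
H [4,5]
H [4,5]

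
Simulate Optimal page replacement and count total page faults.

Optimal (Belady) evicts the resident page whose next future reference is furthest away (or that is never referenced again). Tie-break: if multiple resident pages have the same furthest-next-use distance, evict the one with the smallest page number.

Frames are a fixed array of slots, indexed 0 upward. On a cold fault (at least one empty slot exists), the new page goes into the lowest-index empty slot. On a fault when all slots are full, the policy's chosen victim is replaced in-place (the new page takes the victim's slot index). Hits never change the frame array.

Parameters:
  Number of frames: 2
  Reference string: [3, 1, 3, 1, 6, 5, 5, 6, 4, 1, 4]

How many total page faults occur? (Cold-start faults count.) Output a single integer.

Step 0: ref 3 → FAULT, frames=[3,-]
Step 1: ref 1 → FAULT, frames=[3,1]
Step 2: ref 3 → HIT, frames=[3,1]
Step 3: ref 1 → HIT, frames=[3,1]
Step 4: ref 6 → FAULT (evict 3), frames=[6,1]
Step 5: ref 5 → FAULT (evict 1), frames=[6,5]
Step 6: ref 5 → HIT, frames=[6,5]
Step 7: ref 6 → HIT, frames=[6,5]
Step 8: ref 4 → FAULT (evict 5), frames=[6,4]
Step 9: ref 1 → FAULT (evict 6), frames=[1,4]
Step 10: ref 4 → HIT, frames=[1,4]
Total faults: 6

Answer: 6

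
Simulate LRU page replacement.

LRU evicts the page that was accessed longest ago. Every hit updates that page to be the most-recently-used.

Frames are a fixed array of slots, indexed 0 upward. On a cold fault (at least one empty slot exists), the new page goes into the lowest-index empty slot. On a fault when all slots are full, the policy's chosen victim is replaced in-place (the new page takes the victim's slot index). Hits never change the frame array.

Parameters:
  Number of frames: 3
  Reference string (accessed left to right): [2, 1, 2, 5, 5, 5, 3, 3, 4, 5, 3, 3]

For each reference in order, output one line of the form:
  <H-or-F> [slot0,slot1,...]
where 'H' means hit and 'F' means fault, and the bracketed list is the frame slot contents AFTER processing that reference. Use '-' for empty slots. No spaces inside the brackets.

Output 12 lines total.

F [2,-,-]
F [2,1,-]
H [2,1,-]
F [2,1,5]
H [2,1,5]
H [2,1,5]
F [2,3,5]
H [2,3,5]
F [4,3,5]
H [4,3,5]
H [4,3,5]
H [4,3,5]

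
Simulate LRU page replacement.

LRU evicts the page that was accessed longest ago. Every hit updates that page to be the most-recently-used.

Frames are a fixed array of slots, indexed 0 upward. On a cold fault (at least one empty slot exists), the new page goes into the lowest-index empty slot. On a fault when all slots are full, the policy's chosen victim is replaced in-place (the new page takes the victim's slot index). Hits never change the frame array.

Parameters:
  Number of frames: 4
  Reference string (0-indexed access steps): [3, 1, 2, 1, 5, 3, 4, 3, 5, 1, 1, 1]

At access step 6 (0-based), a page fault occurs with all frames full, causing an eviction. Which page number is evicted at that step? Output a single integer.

Answer: 2

Derivation:
Step 0: ref 3 -> FAULT, frames=[3,-,-,-]
Step 1: ref 1 -> FAULT, frames=[3,1,-,-]
Step 2: ref 2 -> FAULT, frames=[3,1,2,-]
Step 3: ref 1 -> HIT, frames=[3,1,2,-]
Step 4: ref 5 -> FAULT, frames=[3,1,2,5]
Step 5: ref 3 -> HIT, frames=[3,1,2,5]
Step 6: ref 4 -> FAULT, evict 2, frames=[3,1,4,5]
At step 6: evicted page 2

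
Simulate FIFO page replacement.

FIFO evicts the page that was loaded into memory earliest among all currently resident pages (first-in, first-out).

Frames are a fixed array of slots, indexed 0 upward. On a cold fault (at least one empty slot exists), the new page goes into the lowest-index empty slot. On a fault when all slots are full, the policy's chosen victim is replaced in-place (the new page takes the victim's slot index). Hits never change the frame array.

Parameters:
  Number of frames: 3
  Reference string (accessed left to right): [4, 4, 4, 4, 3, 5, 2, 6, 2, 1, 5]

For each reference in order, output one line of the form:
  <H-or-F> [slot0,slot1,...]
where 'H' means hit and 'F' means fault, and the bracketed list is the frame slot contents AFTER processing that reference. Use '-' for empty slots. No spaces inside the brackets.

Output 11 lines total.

F [4,-,-]
H [4,-,-]
H [4,-,-]
H [4,-,-]
F [4,3,-]
F [4,3,5]
F [2,3,5]
F [2,6,5]
H [2,6,5]
F [2,6,1]
F [5,6,1]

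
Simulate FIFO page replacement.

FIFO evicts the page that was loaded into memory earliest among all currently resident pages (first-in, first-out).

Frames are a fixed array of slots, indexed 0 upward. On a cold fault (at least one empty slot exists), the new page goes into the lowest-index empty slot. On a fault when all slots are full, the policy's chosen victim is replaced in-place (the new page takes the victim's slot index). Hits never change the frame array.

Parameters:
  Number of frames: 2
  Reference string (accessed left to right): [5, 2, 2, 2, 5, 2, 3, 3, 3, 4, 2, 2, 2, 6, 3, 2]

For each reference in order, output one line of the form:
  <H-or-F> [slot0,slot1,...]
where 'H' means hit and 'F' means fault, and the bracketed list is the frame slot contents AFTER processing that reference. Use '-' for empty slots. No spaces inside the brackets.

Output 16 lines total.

F [5,-]
F [5,2]
H [5,2]
H [5,2]
H [5,2]
H [5,2]
F [3,2]
H [3,2]
H [3,2]
F [3,4]
F [2,4]
H [2,4]
H [2,4]
F [2,6]
F [3,6]
F [3,2]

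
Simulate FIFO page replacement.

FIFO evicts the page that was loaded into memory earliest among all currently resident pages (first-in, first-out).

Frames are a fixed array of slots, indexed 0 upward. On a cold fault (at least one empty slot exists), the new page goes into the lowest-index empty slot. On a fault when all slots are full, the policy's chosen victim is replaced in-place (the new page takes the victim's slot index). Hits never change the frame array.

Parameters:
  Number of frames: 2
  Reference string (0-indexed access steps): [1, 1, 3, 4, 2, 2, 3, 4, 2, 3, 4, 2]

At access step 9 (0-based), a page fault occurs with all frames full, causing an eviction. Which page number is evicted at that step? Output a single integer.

Answer: 4

Derivation:
Step 0: ref 1 -> FAULT, frames=[1,-]
Step 1: ref 1 -> HIT, frames=[1,-]
Step 2: ref 3 -> FAULT, frames=[1,3]
Step 3: ref 4 -> FAULT, evict 1, frames=[4,3]
Step 4: ref 2 -> FAULT, evict 3, frames=[4,2]
Step 5: ref 2 -> HIT, frames=[4,2]
Step 6: ref 3 -> FAULT, evict 4, frames=[3,2]
Step 7: ref 4 -> FAULT, evict 2, frames=[3,4]
Step 8: ref 2 -> FAULT, evict 3, frames=[2,4]
Step 9: ref 3 -> FAULT, evict 4, frames=[2,3]
At step 9: evicted page 4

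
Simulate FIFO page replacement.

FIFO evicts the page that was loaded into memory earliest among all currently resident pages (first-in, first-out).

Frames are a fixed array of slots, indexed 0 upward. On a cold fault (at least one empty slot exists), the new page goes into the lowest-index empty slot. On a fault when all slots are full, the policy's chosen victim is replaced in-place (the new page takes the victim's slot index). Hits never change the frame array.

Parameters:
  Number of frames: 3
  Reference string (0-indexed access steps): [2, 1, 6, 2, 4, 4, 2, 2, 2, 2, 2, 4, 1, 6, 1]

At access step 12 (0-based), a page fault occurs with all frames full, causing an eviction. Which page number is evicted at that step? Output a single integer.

Step 0: ref 2 -> FAULT, frames=[2,-,-]
Step 1: ref 1 -> FAULT, frames=[2,1,-]
Step 2: ref 6 -> FAULT, frames=[2,1,6]
Step 3: ref 2 -> HIT, frames=[2,1,6]
Step 4: ref 4 -> FAULT, evict 2, frames=[4,1,6]
Step 5: ref 4 -> HIT, frames=[4,1,6]
Step 6: ref 2 -> FAULT, evict 1, frames=[4,2,6]
Step 7: ref 2 -> HIT, frames=[4,2,6]
Step 8: ref 2 -> HIT, frames=[4,2,6]
Step 9: ref 2 -> HIT, frames=[4,2,6]
Step 10: ref 2 -> HIT, frames=[4,2,6]
Step 11: ref 4 -> HIT, frames=[4,2,6]
Step 12: ref 1 -> FAULT, evict 6, frames=[4,2,1]
At step 12: evicted page 6

Answer: 6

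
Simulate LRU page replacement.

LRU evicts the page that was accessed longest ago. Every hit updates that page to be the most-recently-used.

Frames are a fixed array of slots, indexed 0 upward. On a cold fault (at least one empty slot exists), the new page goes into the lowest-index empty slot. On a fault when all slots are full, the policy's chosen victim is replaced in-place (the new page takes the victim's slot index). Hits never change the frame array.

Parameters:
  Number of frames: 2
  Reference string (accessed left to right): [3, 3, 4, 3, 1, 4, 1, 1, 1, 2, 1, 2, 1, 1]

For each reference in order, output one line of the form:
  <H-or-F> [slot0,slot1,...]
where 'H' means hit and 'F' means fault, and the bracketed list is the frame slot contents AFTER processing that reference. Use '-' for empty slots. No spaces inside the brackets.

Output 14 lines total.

F [3,-]
H [3,-]
F [3,4]
H [3,4]
F [3,1]
F [4,1]
H [4,1]
H [4,1]
H [4,1]
F [2,1]
H [2,1]
H [2,1]
H [2,1]
H [2,1]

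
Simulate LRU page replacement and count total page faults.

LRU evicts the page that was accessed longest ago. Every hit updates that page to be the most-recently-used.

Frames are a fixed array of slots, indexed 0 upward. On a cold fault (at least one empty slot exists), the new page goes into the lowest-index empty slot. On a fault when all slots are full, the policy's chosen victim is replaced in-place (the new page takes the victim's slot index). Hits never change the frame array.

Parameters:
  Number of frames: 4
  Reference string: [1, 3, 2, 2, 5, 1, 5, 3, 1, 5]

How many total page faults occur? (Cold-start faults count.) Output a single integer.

Step 0: ref 1 → FAULT, frames=[1,-,-,-]
Step 1: ref 3 → FAULT, frames=[1,3,-,-]
Step 2: ref 2 → FAULT, frames=[1,3,2,-]
Step 3: ref 2 → HIT, frames=[1,3,2,-]
Step 4: ref 5 → FAULT, frames=[1,3,2,5]
Step 5: ref 1 → HIT, frames=[1,3,2,5]
Step 6: ref 5 → HIT, frames=[1,3,2,5]
Step 7: ref 3 → HIT, frames=[1,3,2,5]
Step 8: ref 1 → HIT, frames=[1,3,2,5]
Step 9: ref 5 → HIT, frames=[1,3,2,5]
Total faults: 4

Answer: 4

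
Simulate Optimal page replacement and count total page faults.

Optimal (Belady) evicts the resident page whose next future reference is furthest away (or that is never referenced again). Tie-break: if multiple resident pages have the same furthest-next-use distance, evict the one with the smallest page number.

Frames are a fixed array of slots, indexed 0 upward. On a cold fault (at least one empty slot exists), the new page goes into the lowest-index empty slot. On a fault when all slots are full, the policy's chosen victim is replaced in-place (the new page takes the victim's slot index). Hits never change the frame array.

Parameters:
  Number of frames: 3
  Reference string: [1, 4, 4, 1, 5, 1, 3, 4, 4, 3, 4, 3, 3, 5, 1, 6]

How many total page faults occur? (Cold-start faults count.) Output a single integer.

Step 0: ref 1 → FAULT, frames=[1,-,-]
Step 1: ref 4 → FAULT, frames=[1,4,-]
Step 2: ref 4 → HIT, frames=[1,4,-]
Step 3: ref 1 → HIT, frames=[1,4,-]
Step 4: ref 5 → FAULT, frames=[1,4,5]
Step 5: ref 1 → HIT, frames=[1,4,5]
Step 6: ref 3 → FAULT (evict 1), frames=[3,4,5]
Step 7: ref 4 → HIT, frames=[3,4,5]
Step 8: ref 4 → HIT, frames=[3,4,5]
Step 9: ref 3 → HIT, frames=[3,4,5]
Step 10: ref 4 → HIT, frames=[3,4,5]
Step 11: ref 3 → HIT, frames=[3,4,5]
Step 12: ref 3 → HIT, frames=[3,4,5]
Step 13: ref 5 → HIT, frames=[3,4,5]
Step 14: ref 1 → FAULT (evict 3), frames=[1,4,5]
Step 15: ref 6 → FAULT (evict 1), frames=[6,4,5]
Total faults: 6

Answer: 6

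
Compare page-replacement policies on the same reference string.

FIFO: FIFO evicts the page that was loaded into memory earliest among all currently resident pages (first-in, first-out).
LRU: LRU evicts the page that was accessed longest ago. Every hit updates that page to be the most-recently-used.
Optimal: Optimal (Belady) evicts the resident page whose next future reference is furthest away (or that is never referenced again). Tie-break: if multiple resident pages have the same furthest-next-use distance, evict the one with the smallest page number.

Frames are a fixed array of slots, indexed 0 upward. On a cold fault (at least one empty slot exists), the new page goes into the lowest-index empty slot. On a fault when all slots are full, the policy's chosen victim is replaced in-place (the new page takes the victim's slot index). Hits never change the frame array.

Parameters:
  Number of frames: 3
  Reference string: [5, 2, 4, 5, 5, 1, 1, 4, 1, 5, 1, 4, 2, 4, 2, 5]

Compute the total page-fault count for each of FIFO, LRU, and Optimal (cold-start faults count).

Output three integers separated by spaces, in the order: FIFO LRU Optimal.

Answer: 7 6 5

Derivation:
--- FIFO ---
  step 0: ref 5 -> FAULT, frames=[5,-,-] (faults so far: 1)
  step 1: ref 2 -> FAULT, frames=[5,2,-] (faults so far: 2)
  step 2: ref 4 -> FAULT, frames=[5,2,4] (faults so far: 3)
  step 3: ref 5 -> HIT, frames=[5,2,4] (faults so far: 3)
  step 4: ref 5 -> HIT, frames=[5,2,4] (faults so far: 3)
  step 5: ref 1 -> FAULT, evict 5, frames=[1,2,4] (faults so far: 4)
  step 6: ref 1 -> HIT, frames=[1,2,4] (faults so far: 4)
  step 7: ref 4 -> HIT, frames=[1,2,4] (faults so far: 4)
  step 8: ref 1 -> HIT, frames=[1,2,4] (faults so far: 4)
  step 9: ref 5 -> FAULT, evict 2, frames=[1,5,4] (faults so far: 5)
  step 10: ref 1 -> HIT, frames=[1,5,4] (faults so far: 5)
  step 11: ref 4 -> HIT, frames=[1,5,4] (faults so far: 5)
  step 12: ref 2 -> FAULT, evict 4, frames=[1,5,2] (faults so far: 6)
  step 13: ref 4 -> FAULT, evict 1, frames=[4,5,2] (faults so far: 7)
  step 14: ref 2 -> HIT, frames=[4,5,2] (faults so far: 7)
  step 15: ref 5 -> HIT, frames=[4,5,2] (faults so far: 7)
  FIFO total faults: 7
--- LRU ---
  step 0: ref 5 -> FAULT, frames=[5,-,-] (faults so far: 1)
  step 1: ref 2 -> FAULT, frames=[5,2,-] (faults so far: 2)
  step 2: ref 4 -> FAULT, frames=[5,2,4] (faults so far: 3)
  step 3: ref 5 -> HIT, frames=[5,2,4] (faults so far: 3)
  step 4: ref 5 -> HIT, frames=[5,2,4] (faults so far: 3)
  step 5: ref 1 -> FAULT, evict 2, frames=[5,1,4] (faults so far: 4)
  step 6: ref 1 -> HIT, frames=[5,1,4] (faults so far: 4)
  step 7: ref 4 -> HIT, frames=[5,1,4] (faults so far: 4)
  step 8: ref 1 -> HIT, frames=[5,1,4] (faults so far: 4)
  step 9: ref 5 -> HIT, frames=[5,1,4] (faults so far: 4)
  step 10: ref 1 -> HIT, frames=[5,1,4] (faults so far: 4)
  step 11: ref 4 -> HIT, frames=[5,1,4] (faults so far: 4)
  step 12: ref 2 -> FAULT, evict 5, frames=[2,1,4] (faults so far: 5)
  step 13: ref 4 -> HIT, frames=[2,1,4] (faults so far: 5)
  step 14: ref 2 -> HIT, frames=[2,1,4] (faults so far: 5)
  step 15: ref 5 -> FAULT, evict 1, frames=[2,5,4] (faults so far: 6)
  LRU total faults: 6
--- Optimal ---
  step 0: ref 5 -> FAULT, frames=[5,-,-] (faults so far: 1)
  step 1: ref 2 -> FAULT, frames=[5,2,-] (faults so far: 2)
  step 2: ref 4 -> FAULT, frames=[5,2,4] (faults so far: 3)
  step 3: ref 5 -> HIT, frames=[5,2,4] (faults so far: 3)
  step 4: ref 5 -> HIT, frames=[5,2,4] (faults so far: 3)
  step 5: ref 1 -> FAULT, evict 2, frames=[5,1,4] (faults so far: 4)
  step 6: ref 1 -> HIT, frames=[5,1,4] (faults so far: 4)
  step 7: ref 4 -> HIT, frames=[5,1,4] (faults so far: 4)
  step 8: ref 1 -> HIT, frames=[5,1,4] (faults so far: 4)
  step 9: ref 5 -> HIT, frames=[5,1,4] (faults so far: 4)
  step 10: ref 1 -> HIT, frames=[5,1,4] (faults so far: 4)
  step 11: ref 4 -> HIT, frames=[5,1,4] (faults so far: 4)
  step 12: ref 2 -> FAULT, evict 1, frames=[5,2,4] (faults so far: 5)
  step 13: ref 4 -> HIT, frames=[5,2,4] (faults so far: 5)
  step 14: ref 2 -> HIT, frames=[5,2,4] (faults so far: 5)
  step 15: ref 5 -> HIT, frames=[5,2,4] (faults so far: 5)
  Optimal total faults: 5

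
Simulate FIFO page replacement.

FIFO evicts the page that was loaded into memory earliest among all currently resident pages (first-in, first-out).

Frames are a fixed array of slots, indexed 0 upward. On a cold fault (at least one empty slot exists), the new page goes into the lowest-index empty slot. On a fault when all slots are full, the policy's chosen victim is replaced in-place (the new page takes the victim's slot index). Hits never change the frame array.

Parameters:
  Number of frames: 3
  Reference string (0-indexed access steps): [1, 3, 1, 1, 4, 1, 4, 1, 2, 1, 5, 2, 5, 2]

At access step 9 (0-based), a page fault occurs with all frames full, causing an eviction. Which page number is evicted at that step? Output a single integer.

Step 0: ref 1 -> FAULT, frames=[1,-,-]
Step 1: ref 3 -> FAULT, frames=[1,3,-]
Step 2: ref 1 -> HIT, frames=[1,3,-]
Step 3: ref 1 -> HIT, frames=[1,3,-]
Step 4: ref 4 -> FAULT, frames=[1,3,4]
Step 5: ref 1 -> HIT, frames=[1,3,4]
Step 6: ref 4 -> HIT, frames=[1,3,4]
Step 7: ref 1 -> HIT, frames=[1,3,4]
Step 8: ref 2 -> FAULT, evict 1, frames=[2,3,4]
Step 9: ref 1 -> FAULT, evict 3, frames=[2,1,4]
At step 9: evicted page 3

Answer: 3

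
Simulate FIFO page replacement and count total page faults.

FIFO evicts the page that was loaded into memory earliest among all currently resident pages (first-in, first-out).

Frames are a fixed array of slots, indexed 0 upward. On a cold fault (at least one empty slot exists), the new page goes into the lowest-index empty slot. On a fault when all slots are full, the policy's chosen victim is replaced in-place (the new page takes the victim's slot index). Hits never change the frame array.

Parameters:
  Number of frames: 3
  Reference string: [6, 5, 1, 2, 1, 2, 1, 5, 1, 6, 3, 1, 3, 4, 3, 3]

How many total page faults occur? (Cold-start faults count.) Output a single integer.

Answer: 8

Derivation:
Step 0: ref 6 → FAULT, frames=[6,-,-]
Step 1: ref 5 → FAULT, frames=[6,5,-]
Step 2: ref 1 → FAULT, frames=[6,5,1]
Step 3: ref 2 → FAULT (evict 6), frames=[2,5,1]
Step 4: ref 1 → HIT, frames=[2,5,1]
Step 5: ref 2 → HIT, frames=[2,5,1]
Step 6: ref 1 → HIT, frames=[2,5,1]
Step 7: ref 5 → HIT, frames=[2,5,1]
Step 8: ref 1 → HIT, frames=[2,5,1]
Step 9: ref 6 → FAULT (evict 5), frames=[2,6,1]
Step 10: ref 3 → FAULT (evict 1), frames=[2,6,3]
Step 11: ref 1 → FAULT (evict 2), frames=[1,6,3]
Step 12: ref 3 → HIT, frames=[1,6,3]
Step 13: ref 4 → FAULT (evict 6), frames=[1,4,3]
Step 14: ref 3 → HIT, frames=[1,4,3]
Step 15: ref 3 → HIT, frames=[1,4,3]
Total faults: 8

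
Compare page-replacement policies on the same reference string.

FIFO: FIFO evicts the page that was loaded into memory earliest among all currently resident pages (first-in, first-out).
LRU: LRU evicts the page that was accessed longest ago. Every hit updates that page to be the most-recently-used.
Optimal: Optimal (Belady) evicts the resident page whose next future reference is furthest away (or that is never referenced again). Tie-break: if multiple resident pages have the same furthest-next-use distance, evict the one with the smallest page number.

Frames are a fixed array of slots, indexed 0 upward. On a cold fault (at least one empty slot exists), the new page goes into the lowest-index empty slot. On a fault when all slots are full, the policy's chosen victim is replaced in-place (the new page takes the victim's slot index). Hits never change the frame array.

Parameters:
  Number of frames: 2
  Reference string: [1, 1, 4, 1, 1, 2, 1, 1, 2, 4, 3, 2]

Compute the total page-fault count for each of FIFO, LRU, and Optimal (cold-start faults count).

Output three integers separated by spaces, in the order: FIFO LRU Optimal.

Answer: 7 6 5

Derivation:
--- FIFO ---
  step 0: ref 1 -> FAULT, frames=[1,-] (faults so far: 1)
  step 1: ref 1 -> HIT, frames=[1,-] (faults so far: 1)
  step 2: ref 4 -> FAULT, frames=[1,4] (faults so far: 2)
  step 3: ref 1 -> HIT, frames=[1,4] (faults so far: 2)
  step 4: ref 1 -> HIT, frames=[1,4] (faults so far: 2)
  step 5: ref 2 -> FAULT, evict 1, frames=[2,4] (faults so far: 3)
  step 6: ref 1 -> FAULT, evict 4, frames=[2,1] (faults so far: 4)
  step 7: ref 1 -> HIT, frames=[2,1] (faults so far: 4)
  step 8: ref 2 -> HIT, frames=[2,1] (faults so far: 4)
  step 9: ref 4 -> FAULT, evict 2, frames=[4,1] (faults so far: 5)
  step 10: ref 3 -> FAULT, evict 1, frames=[4,3] (faults so far: 6)
  step 11: ref 2 -> FAULT, evict 4, frames=[2,3] (faults so far: 7)
  FIFO total faults: 7
--- LRU ---
  step 0: ref 1 -> FAULT, frames=[1,-] (faults so far: 1)
  step 1: ref 1 -> HIT, frames=[1,-] (faults so far: 1)
  step 2: ref 4 -> FAULT, frames=[1,4] (faults so far: 2)
  step 3: ref 1 -> HIT, frames=[1,4] (faults so far: 2)
  step 4: ref 1 -> HIT, frames=[1,4] (faults so far: 2)
  step 5: ref 2 -> FAULT, evict 4, frames=[1,2] (faults so far: 3)
  step 6: ref 1 -> HIT, frames=[1,2] (faults so far: 3)
  step 7: ref 1 -> HIT, frames=[1,2] (faults so far: 3)
  step 8: ref 2 -> HIT, frames=[1,2] (faults so far: 3)
  step 9: ref 4 -> FAULT, evict 1, frames=[4,2] (faults so far: 4)
  step 10: ref 3 -> FAULT, evict 2, frames=[4,3] (faults so far: 5)
  step 11: ref 2 -> FAULT, evict 4, frames=[2,3] (faults so far: 6)
  LRU total faults: 6
--- Optimal ---
  step 0: ref 1 -> FAULT, frames=[1,-] (faults so far: 1)
  step 1: ref 1 -> HIT, frames=[1,-] (faults so far: 1)
  step 2: ref 4 -> FAULT, frames=[1,4] (faults so far: 2)
  step 3: ref 1 -> HIT, frames=[1,4] (faults so far: 2)
  step 4: ref 1 -> HIT, frames=[1,4] (faults so far: 2)
  step 5: ref 2 -> FAULT, evict 4, frames=[1,2] (faults so far: 3)
  step 6: ref 1 -> HIT, frames=[1,2] (faults so far: 3)
  step 7: ref 1 -> HIT, frames=[1,2] (faults so far: 3)
  step 8: ref 2 -> HIT, frames=[1,2] (faults so far: 3)
  step 9: ref 4 -> FAULT, evict 1, frames=[4,2] (faults so far: 4)
  step 10: ref 3 -> FAULT, evict 4, frames=[3,2] (faults so far: 5)
  step 11: ref 2 -> HIT, frames=[3,2] (faults so far: 5)
  Optimal total faults: 5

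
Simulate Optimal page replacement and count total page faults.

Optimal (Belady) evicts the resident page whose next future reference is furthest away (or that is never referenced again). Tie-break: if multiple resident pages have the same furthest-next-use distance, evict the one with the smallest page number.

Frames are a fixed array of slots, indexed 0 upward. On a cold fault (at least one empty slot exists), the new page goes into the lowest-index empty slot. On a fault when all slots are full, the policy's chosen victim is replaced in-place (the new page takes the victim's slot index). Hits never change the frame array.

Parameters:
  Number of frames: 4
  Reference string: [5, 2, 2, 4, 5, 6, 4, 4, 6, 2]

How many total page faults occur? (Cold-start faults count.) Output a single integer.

Answer: 4

Derivation:
Step 0: ref 5 → FAULT, frames=[5,-,-,-]
Step 1: ref 2 → FAULT, frames=[5,2,-,-]
Step 2: ref 2 → HIT, frames=[5,2,-,-]
Step 3: ref 4 → FAULT, frames=[5,2,4,-]
Step 4: ref 5 → HIT, frames=[5,2,4,-]
Step 5: ref 6 → FAULT, frames=[5,2,4,6]
Step 6: ref 4 → HIT, frames=[5,2,4,6]
Step 7: ref 4 → HIT, frames=[5,2,4,6]
Step 8: ref 6 → HIT, frames=[5,2,4,6]
Step 9: ref 2 → HIT, frames=[5,2,4,6]
Total faults: 4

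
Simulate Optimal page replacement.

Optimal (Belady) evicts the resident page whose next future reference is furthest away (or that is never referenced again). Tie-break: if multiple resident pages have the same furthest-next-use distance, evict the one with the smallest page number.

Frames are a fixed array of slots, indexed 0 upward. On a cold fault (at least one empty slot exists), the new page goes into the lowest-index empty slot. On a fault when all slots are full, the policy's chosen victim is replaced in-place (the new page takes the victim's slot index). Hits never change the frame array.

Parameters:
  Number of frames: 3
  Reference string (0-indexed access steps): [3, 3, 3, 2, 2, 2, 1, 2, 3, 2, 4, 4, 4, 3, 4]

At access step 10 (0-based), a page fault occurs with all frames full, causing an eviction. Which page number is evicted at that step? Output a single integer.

Step 0: ref 3 -> FAULT, frames=[3,-,-]
Step 1: ref 3 -> HIT, frames=[3,-,-]
Step 2: ref 3 -> HIT, frames=[3,-,-]
Step 3: ref 2 -> FAULT, frames=[3,2,-]
Step 4: ref 2 -> HIT, frames=[3,2,-]
Step 5: ref 2 -> HIT, frames=[3,2,-]
Step 6: ref 1 -> FAULT, frames=[3,2,1]
Step 7: ref 2 -> HIT, frames=[3,2,1]
Step 8: ref 3 -> HIT, frames=[3,2,1]
Step 9: ref 2 -> HIT, frames=[3,2,1]
Step 10: ref 4 -> FAULT, evict 1, frames=[3,2,4]
At step 10: evicted page 1

Answer: 1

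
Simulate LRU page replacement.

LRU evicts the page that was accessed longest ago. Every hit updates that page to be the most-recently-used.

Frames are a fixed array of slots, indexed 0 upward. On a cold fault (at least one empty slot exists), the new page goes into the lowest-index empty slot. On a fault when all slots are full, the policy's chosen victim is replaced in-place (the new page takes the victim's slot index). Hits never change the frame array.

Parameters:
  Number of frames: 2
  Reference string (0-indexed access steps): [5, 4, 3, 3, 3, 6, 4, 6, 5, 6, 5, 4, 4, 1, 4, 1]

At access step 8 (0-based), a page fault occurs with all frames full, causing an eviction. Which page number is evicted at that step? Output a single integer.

Step 0: ref 5 -> FAULT, frames=[5,-]
Step 1: ref 4 -> FAULT, frames=[5,4]
Step 2: ref 3 -> FAULT, evict 5, frames=[3,4]
Step 3: ref 3 -> HIT, frames=[3,4]
Step 4: ref 3 -> HIT, frames=[3,4]
Step 5: ref 6 -> FAULT, evict 4, frames=[3,6]
Step 6: ref 4 -> FAULT, evict 3, frames=[4,6]
Step 7: ref 6 -> HIT, frames=[4,6]
Step 8: ref 5 -> FAULT, evict 4, frames=[5,6]
At step 8: evicted page 4

Answer: 4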